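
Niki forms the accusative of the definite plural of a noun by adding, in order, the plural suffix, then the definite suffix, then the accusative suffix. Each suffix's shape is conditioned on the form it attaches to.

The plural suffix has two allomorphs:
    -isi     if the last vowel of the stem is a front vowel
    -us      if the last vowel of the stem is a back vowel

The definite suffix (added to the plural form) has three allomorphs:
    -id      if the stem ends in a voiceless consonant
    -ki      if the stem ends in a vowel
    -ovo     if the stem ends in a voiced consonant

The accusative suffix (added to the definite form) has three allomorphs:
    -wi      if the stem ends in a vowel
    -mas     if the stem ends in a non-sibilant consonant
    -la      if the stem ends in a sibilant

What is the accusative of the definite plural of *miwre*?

*miwre*: last vowel = /e/, a front vowel → -isi → *miwreisi*.
The final sound of the plural form *miwreisi* is /i/, which is a vowel, so the definite suffix is -ki, giving *miwreisiki*.
The final sound of the definite form *miwreisiki* is /i/, which is a vowel, so the accusative suffix is -wi, giving *miwreisikiwi*.

miwreisikiwi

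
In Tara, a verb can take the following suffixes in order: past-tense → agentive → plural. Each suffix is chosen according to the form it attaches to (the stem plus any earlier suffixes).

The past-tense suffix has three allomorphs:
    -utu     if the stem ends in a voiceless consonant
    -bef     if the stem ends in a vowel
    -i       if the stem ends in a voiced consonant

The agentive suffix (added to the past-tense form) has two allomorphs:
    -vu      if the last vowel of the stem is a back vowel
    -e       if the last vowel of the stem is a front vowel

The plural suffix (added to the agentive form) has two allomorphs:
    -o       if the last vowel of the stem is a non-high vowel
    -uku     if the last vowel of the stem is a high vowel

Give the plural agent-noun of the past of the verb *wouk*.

The final sound of *wouk* is /k/, which is a voiceless consonant, so the past-tense suffix is -utu, giving *woukutu*.
The last vowel of the past-tense form *woukutu* is /u/, which is a back vowel, so the agentive suffix is -vu, giving *woukutuvu*.
Since the last vowel of the agentive form *woukutuvu* is /u/ (a high vowel), it takes -uku, giving *woukutuvuuku*.

woukutuvuuku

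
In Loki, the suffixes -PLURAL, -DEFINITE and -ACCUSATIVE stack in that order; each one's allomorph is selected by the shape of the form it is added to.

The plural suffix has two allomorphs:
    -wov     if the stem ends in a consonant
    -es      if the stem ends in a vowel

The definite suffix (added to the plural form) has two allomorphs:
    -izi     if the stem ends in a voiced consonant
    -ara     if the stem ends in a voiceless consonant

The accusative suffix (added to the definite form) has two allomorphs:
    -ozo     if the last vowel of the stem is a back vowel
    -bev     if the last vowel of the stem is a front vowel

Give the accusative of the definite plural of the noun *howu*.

howuesaraozo

Since the final sound of *howu* is /u/ (a vowel), it takes -es, giving *howues*.
The final consonant of the plural form *howues* is /s/, which is voiceless, so the definite suffix is -ara, giving *howuesara*.
Since the last vowel of the definite form *howuesara* is /a/ (a back vowel), it takes -ozo, giving *howuesaraozo*.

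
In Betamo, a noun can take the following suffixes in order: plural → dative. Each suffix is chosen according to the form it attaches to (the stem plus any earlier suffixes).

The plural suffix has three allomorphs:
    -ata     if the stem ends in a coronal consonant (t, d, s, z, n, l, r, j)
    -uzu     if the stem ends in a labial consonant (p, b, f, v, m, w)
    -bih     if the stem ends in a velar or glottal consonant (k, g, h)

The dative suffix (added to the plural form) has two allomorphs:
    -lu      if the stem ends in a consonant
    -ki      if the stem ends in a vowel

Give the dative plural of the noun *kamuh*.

*kamuh* — final consonant /h/ (velar/glottal) → -bih → *kamuhbih*.
The plural form *kamuhbih*: final sound = /h/, a consonant → -lu → *kamuhbihlu*.

kamuhbihlu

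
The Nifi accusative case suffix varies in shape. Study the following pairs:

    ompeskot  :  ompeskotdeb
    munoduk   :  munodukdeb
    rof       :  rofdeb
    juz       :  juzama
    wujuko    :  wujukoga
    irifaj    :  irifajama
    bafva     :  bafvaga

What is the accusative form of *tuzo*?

tuzoga

The pattern is voicing of the final sound: -deb when the stem ends in a voiceless consonant (*ompeskot*, *munoduk*, *rof*); -ama when the stem ends in a voiced consonant (*juz*, *irifaj*); -ga when the stem ends in a vowel (*wujuko*, *bafva*).
The final sound of *tuzo* is /o/, which is a vowel, so the suffix is -ga, giving *tuzoga*.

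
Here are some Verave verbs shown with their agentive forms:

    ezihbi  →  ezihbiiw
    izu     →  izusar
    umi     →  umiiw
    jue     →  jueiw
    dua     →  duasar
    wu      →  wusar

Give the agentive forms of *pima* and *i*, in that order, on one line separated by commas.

The alternation tracks the last vowel of the stem — -iw when the last vowel of the stem is a front vowel (*ezihbi*, *umi*, *jue*); -sar when the last vowel of the stem is a back vowel (*izu*, *dua*, *wu*).
*pima*: last vowel = /a/, a back vowel → -sar → *pimasar*.
Since the last vowel of *i* is /i/ (a front vowel), it takes -iw, giving *iiw*.

pimasar, iiw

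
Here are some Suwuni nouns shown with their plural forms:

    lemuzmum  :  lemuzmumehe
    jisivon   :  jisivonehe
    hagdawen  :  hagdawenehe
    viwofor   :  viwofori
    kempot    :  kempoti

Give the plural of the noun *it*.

The pattern is nasality of the final consonant: -ehe when the stem ends in a nasal (*lemuzmum*, *jisivon*, *hagdawen*); -i when the stem ends in a non-nasal consonant (*viwofor*, *kempot*).
*it* — final consonant /t/ (non-nasal) → -i → *iti*.

iti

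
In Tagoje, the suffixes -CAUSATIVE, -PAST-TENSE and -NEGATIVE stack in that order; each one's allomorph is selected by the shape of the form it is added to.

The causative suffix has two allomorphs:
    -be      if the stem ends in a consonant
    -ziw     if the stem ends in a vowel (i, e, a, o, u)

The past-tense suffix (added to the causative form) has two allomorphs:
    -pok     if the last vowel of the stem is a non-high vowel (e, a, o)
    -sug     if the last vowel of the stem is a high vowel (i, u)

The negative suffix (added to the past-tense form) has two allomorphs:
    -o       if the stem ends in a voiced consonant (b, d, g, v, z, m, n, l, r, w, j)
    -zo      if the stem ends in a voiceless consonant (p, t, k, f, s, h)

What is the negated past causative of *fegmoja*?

fegmojaziwsugo

*fegmoja* — final sound /a/ (a vowel) → -ziw → *fegmojaziw*.
The causative form *fegmojaziw*: last vowel = /i/, a high vowel → -sug → *fegmojaziwsug*.
The past-tense form *fegmojaziwsug* — final consonant /g/ (voiced) → -o → *fegmojaziwsugo*.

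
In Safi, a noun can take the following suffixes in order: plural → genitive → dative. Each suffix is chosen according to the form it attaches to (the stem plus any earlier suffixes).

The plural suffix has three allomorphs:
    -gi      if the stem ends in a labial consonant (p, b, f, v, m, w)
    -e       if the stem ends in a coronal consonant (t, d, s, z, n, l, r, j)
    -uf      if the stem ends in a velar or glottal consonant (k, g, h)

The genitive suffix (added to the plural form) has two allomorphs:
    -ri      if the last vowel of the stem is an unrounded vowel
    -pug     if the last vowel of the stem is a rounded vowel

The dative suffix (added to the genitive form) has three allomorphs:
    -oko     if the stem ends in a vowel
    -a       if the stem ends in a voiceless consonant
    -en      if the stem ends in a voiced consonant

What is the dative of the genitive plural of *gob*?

gobgirioko

*gob*: final consonant = /b/, labial → -gi → *gobgi*.
Since the last vowel of the plural form *gobgi* is /i/ (an unrounded vowel), it takes -ri, giving *gobgiri*.
The final sound of the genitive form *gobgiri* is /i/, which is a vowel, so the dative suffix is -oko, giving *gobgirioko*.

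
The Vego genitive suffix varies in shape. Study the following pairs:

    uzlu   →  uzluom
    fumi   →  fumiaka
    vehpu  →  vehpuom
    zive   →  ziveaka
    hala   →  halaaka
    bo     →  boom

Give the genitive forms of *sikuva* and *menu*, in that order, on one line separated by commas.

Looking at the last vowel of each stem: -om when the last vowel of the stem is a rounded vowel (*uzlu*, *vehpu*, *bo*); -aka when the last vowel of the stem is an unrounded vowel (*fumi*, *zive*, *hala*).
*sikuva* — last vowel /a/ (an unrounded vowel) → -aka → *sikuvaaka*.
*menu* — last vowel /u/ (a rounded vowel) → -om → *menuom*.

sikuvaaka, menuom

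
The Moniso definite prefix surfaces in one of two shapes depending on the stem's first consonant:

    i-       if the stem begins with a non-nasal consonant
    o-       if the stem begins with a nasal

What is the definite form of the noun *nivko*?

*nivko*: first consonant = /n/, a nasal → o- → *onivko*.

onivko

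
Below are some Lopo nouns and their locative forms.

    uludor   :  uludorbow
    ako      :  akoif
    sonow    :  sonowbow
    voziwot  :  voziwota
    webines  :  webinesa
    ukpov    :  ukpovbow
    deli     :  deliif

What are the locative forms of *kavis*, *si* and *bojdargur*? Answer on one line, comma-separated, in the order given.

kavisa, siif, bojdargurbow

The pattern is voicing of the final sound: -a when the stem ends in a voiceless consonant (*voziwot*, *webines*); -bow when the stem ends in a voiced consonant (*uludor*, *sonow*, *ukpov*); -if when the stem ends in a vowel (*ako*, *deli*).
The final sound of *kavis* is /s/, which is a voiceless consonant, so the suffix is -a, giving *kavisa*.
Since the final sound of *si* is /i/ (a vowel), it takes -if, giving *siif*.
*bojdargur* — final sound /r/ (a voiced consonant) → -bow → *bojdargurbow*.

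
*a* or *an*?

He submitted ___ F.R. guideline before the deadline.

The indefinite article is chosen by the initial *sound* of the following word, not its spelling.
The initialism *F.R.* is read letter by letter; the first letter, F, is pronounced /ɛf/, which begins with a vowel sound.
So the article is *an*: He submitted an F.R. guideline before the deadline.

an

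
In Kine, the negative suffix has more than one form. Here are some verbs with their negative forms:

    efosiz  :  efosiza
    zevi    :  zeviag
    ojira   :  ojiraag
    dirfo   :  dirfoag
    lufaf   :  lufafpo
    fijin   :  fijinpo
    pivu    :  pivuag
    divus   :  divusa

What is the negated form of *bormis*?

The suffix is conditioned by the final sound: -a when the stem ends in a sibilant (*efosiz*, *divus*); -po when the stem ends in a non-sibilant consonant (*lufaf*, *fijin*); -ag when the stem ends in a vowel (*zevi*, *ojira*, *dirfo*, *pivu*).
*bormis* — final sound /s/ (a sibilant) → -a → *bormisa*.

bormisa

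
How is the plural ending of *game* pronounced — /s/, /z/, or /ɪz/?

The stem *game* ends in a voiced non-sibilant sound.
The plural suffix surfaces as /ɪz/ after sibilants, /s/ after other voiceless consonants, and /z/ after other voiced sounds.
So the plural -s on *game* is pronounced /z/.

/z/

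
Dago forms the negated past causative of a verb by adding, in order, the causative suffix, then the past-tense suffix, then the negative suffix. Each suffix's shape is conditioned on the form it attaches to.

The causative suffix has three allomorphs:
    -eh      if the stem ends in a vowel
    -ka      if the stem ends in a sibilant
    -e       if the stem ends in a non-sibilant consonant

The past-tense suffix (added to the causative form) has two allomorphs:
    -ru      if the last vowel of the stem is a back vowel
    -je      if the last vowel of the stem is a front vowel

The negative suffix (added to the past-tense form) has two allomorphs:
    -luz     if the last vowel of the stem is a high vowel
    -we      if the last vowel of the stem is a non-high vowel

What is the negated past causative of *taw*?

tawejewe

*taw*: final sound = /w/, a non-sibilant consonant → -e → *tawe*.
Since the last vowel of the causative form *tawe* is /e/ (a front vowel), it takes -je, giving *taweje*.
The past-tense form *taweje*: last vowel = /e/, a non-high vowel → -we → *tawejewe*.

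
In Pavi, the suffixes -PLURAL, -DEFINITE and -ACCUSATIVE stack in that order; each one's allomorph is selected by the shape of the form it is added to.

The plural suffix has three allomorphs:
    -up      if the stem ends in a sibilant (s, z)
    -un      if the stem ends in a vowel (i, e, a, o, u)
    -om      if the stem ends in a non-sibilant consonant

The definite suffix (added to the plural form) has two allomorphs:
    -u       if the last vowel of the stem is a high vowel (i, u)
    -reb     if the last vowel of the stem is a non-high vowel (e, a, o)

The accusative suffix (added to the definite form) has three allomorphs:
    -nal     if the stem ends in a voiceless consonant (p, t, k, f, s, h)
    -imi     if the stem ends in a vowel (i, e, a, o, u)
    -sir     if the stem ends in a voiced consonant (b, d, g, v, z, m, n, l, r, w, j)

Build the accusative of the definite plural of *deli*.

Since the final sound of *deli* is /i/ (a vowel), it takes -un, giving *deliun*.
Since the last vowel of the plural form *deliun* is /u/ (a high vowel), it takes -u, giving *deliunu*.
The final sound of the definite form *deliunu* is /u/, which is a vowel, so the accusative suffix is -imi, giving *deliunuimi*.

deliunuimi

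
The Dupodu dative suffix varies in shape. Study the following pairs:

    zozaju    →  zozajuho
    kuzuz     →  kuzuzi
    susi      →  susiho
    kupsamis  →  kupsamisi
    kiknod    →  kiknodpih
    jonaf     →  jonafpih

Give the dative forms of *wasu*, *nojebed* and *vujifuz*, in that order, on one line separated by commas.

The pattern is sibilance of the final sound: -i when the stem ends in a sibilant (*kuzuz*, *kupsamis*); -pih when the stem ends in a non-sibilant consonant (*kiknod*, *jonaf*); -ho when the stem ends in a vowel (*zozaju*, *susi*).
Since the final sound of *wasu* is /u/ (a vowel), it takes -ho, giving *wasuho*.
*nojebed*: final sound = /d/, a non-sibilant consonant → -pih → *nojebedpih*.
Since the final sound of *vujifuz* is /z/ (a sibilant), it takes -i, giving *vujifuzi*.

wasuho, nojebedpih, vujifuzi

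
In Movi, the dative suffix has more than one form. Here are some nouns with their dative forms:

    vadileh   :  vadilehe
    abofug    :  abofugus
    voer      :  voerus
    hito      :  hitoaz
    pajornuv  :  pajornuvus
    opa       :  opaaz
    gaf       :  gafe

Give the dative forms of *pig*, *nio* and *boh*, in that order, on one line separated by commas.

pigus, nioaz, bohe

Looking at the final sound of each stem: -e when the stem ends in a voiceless consonant (*vadileh*, *gaf*); -us when the stem ends in a voiced consonant (*abofug*, *voer*, *pajornuv*); -az when the stem ends in a vowel (*hito*, *opa*).
*pig* — final sound /g/ (a voiced consonant) → -us → *pigus*.
*nio* — final sound /o/ (a vowel) → -az → *nioaz*.
*boh* — final sound /h/ (a voiceless consonant) → -e → *bohe*.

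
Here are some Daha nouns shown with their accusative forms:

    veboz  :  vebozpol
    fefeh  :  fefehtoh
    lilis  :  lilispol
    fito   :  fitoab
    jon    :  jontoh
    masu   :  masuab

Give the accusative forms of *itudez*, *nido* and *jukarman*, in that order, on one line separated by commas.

The pattern is sibilance of the final sound: -pol when the stem ends in a sibilant (*veboz*, *lilis*); -toh when the stem ends in a non-sibilant consonant (*fefeh*, *jon*); -ab when the stem ends in a vowel (*fito*, *masu*).
*itudez*: final sound = /z/, a sibilant → -pol → *itudezpol*.
Since the final sound of *nido* is /o/ (a vowel), it takes -ab, giving *nidoab*.
Since the final sound of *jukarman* is /n/ (a non-sibilant consonant), it takes -toh, giving *jukarmantoh*.

itudezpol, nidoab, jukarmantoh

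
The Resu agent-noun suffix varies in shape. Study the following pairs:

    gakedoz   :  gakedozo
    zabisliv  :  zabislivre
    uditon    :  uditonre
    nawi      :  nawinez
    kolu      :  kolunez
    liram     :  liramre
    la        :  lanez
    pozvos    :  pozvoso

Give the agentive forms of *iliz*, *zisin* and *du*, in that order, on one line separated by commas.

Looking at the final sound of each stem: -o when the stem ends in a sibilant (*gakedoz*, *pozvos*); -re when the stem ends in a non-sibilant consonant (*zabisliv*, *uditon*, *liram*); -nez when the stem ends in a vowel (*nawi*, *kolu*, *la*).
*iliz*: final sound = /z/, a sibilant → -o → *ilizo*.
*zisin* — final sound /n/ (a non-sibilant consonant) → -re → *zisinre*.
*du*: final sound = /u/, a vowel → -nez → *dunez*.

ilizo, zisinre, dunez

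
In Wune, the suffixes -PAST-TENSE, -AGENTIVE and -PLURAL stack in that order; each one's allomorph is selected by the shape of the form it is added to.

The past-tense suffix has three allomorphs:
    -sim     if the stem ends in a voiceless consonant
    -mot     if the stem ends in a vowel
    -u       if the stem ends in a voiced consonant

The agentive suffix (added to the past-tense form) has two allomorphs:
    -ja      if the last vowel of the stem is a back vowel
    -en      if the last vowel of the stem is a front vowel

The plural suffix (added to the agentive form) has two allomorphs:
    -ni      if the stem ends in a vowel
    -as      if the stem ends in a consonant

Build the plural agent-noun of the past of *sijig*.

sijigujani

*sijig* — final sound /g/ (a voiced consonant) → -u → *sijigu*.
Since the last vowel of the past-tense form *sijigu* is /u/ (a back vowel), it takes -ja, giving *sijiguja*.
The agentive form *sijiguja* — final sound /a/ (a vowel) → -ni → *sijigujani*.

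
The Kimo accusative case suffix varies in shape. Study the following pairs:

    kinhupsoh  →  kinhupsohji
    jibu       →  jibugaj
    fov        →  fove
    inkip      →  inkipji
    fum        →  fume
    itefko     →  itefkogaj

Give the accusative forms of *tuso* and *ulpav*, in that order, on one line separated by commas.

The suffix is conditioned by the final sound: -ji when the stem ends in a voiceless consonant (*kinhupsoh*, *inkip*); -e when the stem ends in a voiced consonant (*fov*, *fum*); -gaj when the stem ends in a vowel (*jibu*, *itefko*).
*tuso* — final sound /o/ (a vowel) → -gaj → *tusogaj*.
The final sound of *ulpav* is /v/, which is a voiced consonant, so the suffix is -e, giving *ulpave*.

tusogaj, ulpave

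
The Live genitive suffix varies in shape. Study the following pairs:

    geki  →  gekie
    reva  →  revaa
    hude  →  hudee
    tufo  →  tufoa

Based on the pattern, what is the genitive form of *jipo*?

Looking at the last vowel of each stem: -e when the last vowel of the stem is a front vowel (*geki*, *hude*); -a when the last vowel of the stem is a back vowel (*reva*, *tufo*).
*jipo* — last vowel /o/ (a back vowel) → -a → *jipoa*.

jipoa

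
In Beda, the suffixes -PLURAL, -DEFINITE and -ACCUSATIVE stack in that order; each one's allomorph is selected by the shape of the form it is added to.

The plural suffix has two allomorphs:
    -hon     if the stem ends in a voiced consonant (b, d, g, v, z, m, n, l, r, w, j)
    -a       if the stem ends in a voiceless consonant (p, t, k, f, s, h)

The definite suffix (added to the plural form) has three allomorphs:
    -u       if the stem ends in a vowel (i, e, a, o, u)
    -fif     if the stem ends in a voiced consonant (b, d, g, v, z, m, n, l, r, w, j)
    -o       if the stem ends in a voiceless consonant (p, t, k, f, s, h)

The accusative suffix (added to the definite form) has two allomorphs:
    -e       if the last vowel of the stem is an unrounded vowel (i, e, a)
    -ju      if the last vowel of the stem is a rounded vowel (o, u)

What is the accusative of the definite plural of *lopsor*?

The final consonant of *lopsor* is /r/, which is voiced, so the plural suffix is -hon, giving *lopsorhon*.
The plural form *lopsorhon* — final sound /n/ (a voiced consonant) → -fif → *lopsorhonfif*.
The last vowel of the definite form *lopsorhonfif* is /i/, which is an unrounded vowel, so the accusative suffix is -e, giving *lopsorhonfife*.

lopsorhonfife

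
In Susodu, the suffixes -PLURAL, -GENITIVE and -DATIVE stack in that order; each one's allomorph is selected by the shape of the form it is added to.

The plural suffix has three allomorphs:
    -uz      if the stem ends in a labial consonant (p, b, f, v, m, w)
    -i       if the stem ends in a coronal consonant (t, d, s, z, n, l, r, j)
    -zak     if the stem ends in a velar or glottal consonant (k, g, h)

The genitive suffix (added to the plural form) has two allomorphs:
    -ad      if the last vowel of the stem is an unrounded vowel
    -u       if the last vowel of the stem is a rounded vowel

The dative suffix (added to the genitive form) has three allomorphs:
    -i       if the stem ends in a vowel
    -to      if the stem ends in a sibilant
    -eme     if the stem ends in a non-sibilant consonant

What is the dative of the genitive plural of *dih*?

The final consonant of *dih* is /h/, which is velar/glottal, so the plural suffix is -zak, giving *dihzak*.
The plural form *dihzak*: last vowel = /a/, an unrounded vowel → -ad → *dihzakad*.
The final sound of the genitive form *dihzakad* is /d/, which is a non-sibilant consonant, so the dative suffix is -eme, giving *dihzakademe*.

dihzakademe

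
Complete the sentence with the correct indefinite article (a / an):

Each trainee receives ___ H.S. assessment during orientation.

an

The indefinite article is chosen by the initial *sound* of the following word, not its spelling.
The initialism *H.S.* is read letter by letter; the first letter, H, is pronounced /eɪtʃ/, which begins with a vowel sound.
So the article is *an*: Each trainee receives an H.S. assessment during orientation.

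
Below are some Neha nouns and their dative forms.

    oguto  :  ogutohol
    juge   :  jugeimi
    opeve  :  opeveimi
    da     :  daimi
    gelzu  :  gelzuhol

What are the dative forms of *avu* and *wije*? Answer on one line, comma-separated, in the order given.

avuhol, wijeimi

The alternation tracks the last vowel of the stem — -hol when the last vowel of the stem is a rounded vowel (*oguto*, *gelzu*); -imi when the last vowel of the stem is an unrounded vowel (*juge*, *opeve*, *da*).
*avu*: last vowel = /u/, a rounded vowel → -hol → *avuhol*.
*wije*: last vowel = /e/, an unrounded vowel → -imi → *wijeimi*.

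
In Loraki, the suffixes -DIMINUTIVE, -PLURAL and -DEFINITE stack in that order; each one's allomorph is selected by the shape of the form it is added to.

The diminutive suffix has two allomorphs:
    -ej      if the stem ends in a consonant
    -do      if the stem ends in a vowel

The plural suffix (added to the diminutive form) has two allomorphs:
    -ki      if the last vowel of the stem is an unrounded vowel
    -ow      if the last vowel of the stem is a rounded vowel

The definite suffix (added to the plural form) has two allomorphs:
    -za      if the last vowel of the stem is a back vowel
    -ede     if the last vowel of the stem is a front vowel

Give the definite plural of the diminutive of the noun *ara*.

*ara* — final sound /a/ (a vowel) → -do → *arado*.
The diminutive form *arado* — last vowel /o/ (a rounded vowel) → -ow → *aradoow*.
The last vowel of the plural form *aradoow* is /o/, which is a back vowel, so the definite suffix is -za, giving *aradoowza*.

aradoowza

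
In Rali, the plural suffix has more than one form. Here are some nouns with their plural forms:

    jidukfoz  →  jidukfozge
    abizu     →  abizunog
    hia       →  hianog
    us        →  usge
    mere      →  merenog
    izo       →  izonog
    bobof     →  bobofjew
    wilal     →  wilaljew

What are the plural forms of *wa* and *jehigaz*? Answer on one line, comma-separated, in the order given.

Looking at the final sound of each stem: -ge when the stem ends in a sibilant (*jidukfoz*, *us*); -jew when the stem ends in a non-sibilant consonant (*bobof*, *wilal*); -nog when the stem ends in a vowel (*abizu*, *hia*, *mere*, *izo*).
The final sound of *wa* is /a/, which is a vowel, so the suffix is -nog, giving *wanog*.
*jehigaz*: final sound = /z/, a sibilant → -ge → *jehigazge*.

wanog, jehigazge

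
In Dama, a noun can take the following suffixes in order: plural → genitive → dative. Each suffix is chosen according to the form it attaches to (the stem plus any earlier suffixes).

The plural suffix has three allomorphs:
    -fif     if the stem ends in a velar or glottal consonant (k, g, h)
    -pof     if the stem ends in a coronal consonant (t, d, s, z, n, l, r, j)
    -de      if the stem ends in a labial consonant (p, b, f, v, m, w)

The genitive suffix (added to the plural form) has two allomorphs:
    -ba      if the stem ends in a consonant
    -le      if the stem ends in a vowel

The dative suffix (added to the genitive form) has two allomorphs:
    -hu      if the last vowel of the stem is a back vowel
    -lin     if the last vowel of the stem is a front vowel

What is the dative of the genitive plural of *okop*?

okopdelelin

*okop*: final consonant = /p/, labial → -de → *okopde*.
The final sound of the plural form *okopde* is /e/, which is a vowel, so the genitive suffix is -le, giving *okopdele*.
The genitive form *okopdele* — last vowel /e/ (a front vowel) → -lin → *okopdelelin*.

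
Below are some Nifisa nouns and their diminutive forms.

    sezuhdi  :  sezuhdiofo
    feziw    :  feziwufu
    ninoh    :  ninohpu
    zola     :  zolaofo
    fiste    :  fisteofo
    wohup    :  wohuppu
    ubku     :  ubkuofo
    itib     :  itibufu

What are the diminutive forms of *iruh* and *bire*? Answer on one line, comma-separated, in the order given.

iruhpu, bireofo

The pattern is voicing of the final sound: -pu when the stem ends in a voiceless consonant (*ninoh*, *wohup*); -ufu when the stem ends in a voiced consonant (*feziw*, *itib*); -ofo when the stem ends in a vowel (*sezuhdi*, *zola*, *fiste*, *ubku*).
The final sound of *iruh* is /h/, which is a voiceless consonant, so the suffix is -pu, giving *iruhpu*.
The final sound of *bire* is /e/, which is a vowel, so the suffix is -ofo, giving *bireofo*.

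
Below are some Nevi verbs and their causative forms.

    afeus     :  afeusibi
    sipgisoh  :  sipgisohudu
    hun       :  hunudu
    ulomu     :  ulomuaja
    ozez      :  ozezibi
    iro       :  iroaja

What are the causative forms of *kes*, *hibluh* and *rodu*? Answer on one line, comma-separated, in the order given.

The suffix is conditioned by the final sound: -ibi when the stem ends in a sibilant (*afeus*, *ozez*); -udu when the stem ends in a non-sibilant consonant (*sipgisoh*, *hun*); -aja when the stem ends in a vowel (*ulomu*, *iro*).
*kes* — final sound /s/ (a sibilant) → -ibi → *kesibi*.
*hibluh* — final sound /h/ (a non-sibilant consonant) → -udu → *hibluhudu*.
*rodu*: final sound = /u/, a vowel → -aja → *roduaja*.

kesibi, hibluhudu, roduaja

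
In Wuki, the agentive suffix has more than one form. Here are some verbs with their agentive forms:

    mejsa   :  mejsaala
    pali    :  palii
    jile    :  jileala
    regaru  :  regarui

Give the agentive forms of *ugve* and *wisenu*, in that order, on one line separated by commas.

The pattern is height harmony: -i when the last vowel of the stem is a high vowel (*pali*, *regaru*); -ala when the last vowel of the stem is a non-high vowel (*mejsa*, *jile*).
*ugve*: last vowel = /e/, a non-high vowel → -ala → *ugveala*.
Since the last vowel of *wisenu* is /u/ (a high vowel), it takes -i, giving *wisenui*.

ugveala, wisenui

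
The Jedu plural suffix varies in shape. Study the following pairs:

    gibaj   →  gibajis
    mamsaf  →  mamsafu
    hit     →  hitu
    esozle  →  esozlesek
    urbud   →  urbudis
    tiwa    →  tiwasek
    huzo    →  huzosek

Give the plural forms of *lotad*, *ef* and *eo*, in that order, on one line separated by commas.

lotadis, efu, eosek

Looking at the final sound of each stem: -u when the stem ends in a voiceless consonant (*mamsaf*, *hit*); -is when the stem ends in a voiced consonant (*gibaj*, *urbud*); -sek when the stem ends in a vowel (*esozle*, *tiwa*, *huzo*).
*lotad*: final sound = /d/, a voiced consonant → -is → *lotadis*.
*ef*: final sound = /f/, a voiceless consonant → -u → *efu*.
The final sound of *eo* is /o/, which is a vowel, so the suffix is -sek, giving *eosek*.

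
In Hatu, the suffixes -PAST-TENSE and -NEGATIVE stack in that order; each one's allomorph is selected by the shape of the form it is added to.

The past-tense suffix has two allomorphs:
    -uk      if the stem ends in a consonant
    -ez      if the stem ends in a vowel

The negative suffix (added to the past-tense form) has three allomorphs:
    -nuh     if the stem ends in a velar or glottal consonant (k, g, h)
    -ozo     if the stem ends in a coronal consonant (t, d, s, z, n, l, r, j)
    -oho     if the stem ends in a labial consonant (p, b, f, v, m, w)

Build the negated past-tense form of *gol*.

*gol* — final sound /l/ (a consonant) → -uk → *goluk*.
Since the final consonant of the past-tense form *goluk* is /k/ (velar/glottal), it takes -nuh, giving *goluknuh*.

goluknuh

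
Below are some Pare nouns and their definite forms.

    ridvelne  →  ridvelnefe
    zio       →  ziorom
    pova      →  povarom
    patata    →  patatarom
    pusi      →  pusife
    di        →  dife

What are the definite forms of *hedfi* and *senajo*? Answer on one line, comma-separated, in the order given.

The suffix is conditioned by the last vowel: -fe when the last vowel of the stem is a front vowel (*ridvelne*, *pusi*, *di*); -rom when the last vowel of the stem is a back vowel (*zio*, *pova*, *patata*).
*hedfi*: last vowel = /i/, a front vowel → -fe → *hedfife*.
*senajo* — last vowel /o/ (a back vowel) → -rom → *senajorom*.

hedfife, senajorom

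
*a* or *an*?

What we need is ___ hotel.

The indefinite article is chosen by the initial *sound* of the following word, not its spelling.
*hotel* begins with the sound /h/ (h is pronounced) — a consonant sound.
So the article is *a*: What we need is a hotel.

a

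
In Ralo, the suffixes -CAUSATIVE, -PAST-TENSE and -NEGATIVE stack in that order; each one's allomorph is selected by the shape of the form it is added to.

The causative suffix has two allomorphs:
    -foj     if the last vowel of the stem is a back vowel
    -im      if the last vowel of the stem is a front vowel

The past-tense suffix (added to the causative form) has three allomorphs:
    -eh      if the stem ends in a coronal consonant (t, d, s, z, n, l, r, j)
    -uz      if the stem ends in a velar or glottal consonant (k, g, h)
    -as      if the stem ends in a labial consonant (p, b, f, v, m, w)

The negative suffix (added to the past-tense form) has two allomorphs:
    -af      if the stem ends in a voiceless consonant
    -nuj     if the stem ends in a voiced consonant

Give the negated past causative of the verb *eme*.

*eme* — last vowel /e/ (a front vowel) → -im → *emeim*.
The causative form *emeim*: final consonant = /m/, labial → -as → *emeimas*.
The past-tense form *emeimas*: final consonant = /s/, voiceless → -af → *emeimasaf*.

emeimasaf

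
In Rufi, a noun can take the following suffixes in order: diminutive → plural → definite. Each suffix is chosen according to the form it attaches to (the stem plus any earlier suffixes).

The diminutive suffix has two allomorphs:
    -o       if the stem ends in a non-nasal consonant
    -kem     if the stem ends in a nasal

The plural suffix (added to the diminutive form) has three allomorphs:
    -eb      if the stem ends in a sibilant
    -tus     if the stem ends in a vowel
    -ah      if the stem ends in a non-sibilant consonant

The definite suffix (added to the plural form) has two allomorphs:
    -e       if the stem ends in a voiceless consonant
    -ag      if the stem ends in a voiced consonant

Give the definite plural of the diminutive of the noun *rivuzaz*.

rivuzazotuse

*rivuzaz* — final consonant /z/ (non-nasal) → -o → *rivuzazo*.
The diminutive form *rivuzazo*: final sound = /o/, a vowel → -tus → *rivuzazotus*.
The final consonant of the plural form *rivuzazotus* is /s/, which is voiceless, so the definite suffix is -e, giving *rivuzazotuse*.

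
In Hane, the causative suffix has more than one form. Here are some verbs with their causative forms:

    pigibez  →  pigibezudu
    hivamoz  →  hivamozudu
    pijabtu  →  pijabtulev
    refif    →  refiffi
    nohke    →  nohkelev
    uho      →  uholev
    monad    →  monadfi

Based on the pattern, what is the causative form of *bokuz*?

bokuzudu

The pattern is sibilance of the final sound: -udu when the stem ends in a sibilant (*pigibez*, *hivamoz*); -fi when the stem ends in a non-sibilant consonant (*refif*, *monad*); -lev when the stem ends in a vowel (*pijabtu*, *nohke*, *uho*).
The final sound of *bokuz* is /z/, which is a sibilant, so the suffix is -udu, giving *bokuzudu*.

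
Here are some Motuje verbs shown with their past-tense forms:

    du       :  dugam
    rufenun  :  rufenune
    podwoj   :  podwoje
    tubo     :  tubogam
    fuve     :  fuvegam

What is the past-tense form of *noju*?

The pattern is consonant vs. vowel: -e when the stem ends in a consonant (*rufenun*, *podwoj*); -gam when the stem ends in a vowel (*du*, *tubo*, *fuve*).
Since the final sound of *noju* is /u/ (a vowel), it takes -gam, giving *nojugam*.

nojugam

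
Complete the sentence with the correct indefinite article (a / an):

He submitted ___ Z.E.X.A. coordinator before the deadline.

a

The indefinite article is chosen by the initial *sound* of the following word, not its spelling.
The initialism *Z.E.X.A.* is read letter by letter; the first letter, Z, is pronounced /ziː/, which begins with a consonant sound.
So the article is *a*: He submitted a Z.E.X.A. coordinator before the deadline.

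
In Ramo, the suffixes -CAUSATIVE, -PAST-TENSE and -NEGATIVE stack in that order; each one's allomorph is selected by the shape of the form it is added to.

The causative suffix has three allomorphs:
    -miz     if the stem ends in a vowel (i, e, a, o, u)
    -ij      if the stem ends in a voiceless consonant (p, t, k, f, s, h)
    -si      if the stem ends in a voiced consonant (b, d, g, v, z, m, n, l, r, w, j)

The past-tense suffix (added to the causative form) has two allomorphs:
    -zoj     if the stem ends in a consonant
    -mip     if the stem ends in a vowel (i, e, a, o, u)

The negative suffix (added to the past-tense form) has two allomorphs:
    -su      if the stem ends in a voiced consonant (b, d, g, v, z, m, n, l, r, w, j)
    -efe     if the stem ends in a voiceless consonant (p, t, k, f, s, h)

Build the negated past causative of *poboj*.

*poboj* — final sound /j/ (a voiced consonant) → -si → *pobojsi*.
The final sound of the causative form *pobojsi* is /i/, which is a vowel, so the past-tense suffix is -mip, giving *pobojsimip*.
The past-tense form *pobojsimip*: final consonant = /p/, voiceless → -efe → *pobojsimipefe*.

pobojsimipefe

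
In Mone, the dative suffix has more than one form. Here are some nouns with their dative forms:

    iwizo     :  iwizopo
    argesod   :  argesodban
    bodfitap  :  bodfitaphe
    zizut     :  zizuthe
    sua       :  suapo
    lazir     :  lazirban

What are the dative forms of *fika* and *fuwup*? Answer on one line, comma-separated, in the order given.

fikapo, fuwuphe

The suffix is conditioned by the final sound: -he when the stem ends in a voiceless consonant (*bodfitap*, *zizut*); -ban when the stem ends in a voiced consonant (*argesod*, *lazir*); -po when the stem ends in a vowel (*iwizo*, *sua*).
*fika* — final sound /a/ (a vowel) → -po → *fikapo*.
The final sound of *fuwup* is /p/, which is a voiceless consonant, so the suffix is -he, giving *fuwuphe*.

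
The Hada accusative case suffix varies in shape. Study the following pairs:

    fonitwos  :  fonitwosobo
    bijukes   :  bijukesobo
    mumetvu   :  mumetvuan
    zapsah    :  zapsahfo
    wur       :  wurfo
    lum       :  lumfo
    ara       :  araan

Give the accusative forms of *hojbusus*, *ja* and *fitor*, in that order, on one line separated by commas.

hojbususobo, jaan, fitorfo

The alternation tracks the final sound of the stem — -obo when the stem ends in a sibilant (*fonitwos*, *bijukes*); -fo when the stem ends in a non-sibilant consonant (*zapsah*, *wur*, *lum*); -an when the stem ends in a vowel (*mumetvu*, *ara*).
Since the final sound of *hojbusus* is /s/ (a sibilant), it takes -obo, giving *hojbususobo*.
*ja* — final sound /a/ (a vowel) → -an → *jaan*.
*fitor*: final sound = /r/, a non-sibilant consonant → -fo → *fitorfo*.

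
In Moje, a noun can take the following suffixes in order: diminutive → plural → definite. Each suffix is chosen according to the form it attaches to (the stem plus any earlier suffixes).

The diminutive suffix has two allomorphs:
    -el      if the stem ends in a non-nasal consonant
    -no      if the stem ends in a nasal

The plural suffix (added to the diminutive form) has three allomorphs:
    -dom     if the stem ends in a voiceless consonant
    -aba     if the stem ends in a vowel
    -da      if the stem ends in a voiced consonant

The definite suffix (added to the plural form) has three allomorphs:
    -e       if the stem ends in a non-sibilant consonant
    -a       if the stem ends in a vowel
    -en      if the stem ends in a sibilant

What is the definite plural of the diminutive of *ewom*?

ewomnoabaa

The final consonant of *ewom* is /m/, which is a nasal, so the diminutive suffix is -no, giving *ewomno*.
The final sound of the diminutive form *ewomno* is /o/, which is a vowel, so the plural suffix is -aba, giving *ewomnoaba*.
The final sound of the plural form *ewomnoaba* is /a/, which is a vowel, so the definite suffix is -a, giving *ewomnoabaa*.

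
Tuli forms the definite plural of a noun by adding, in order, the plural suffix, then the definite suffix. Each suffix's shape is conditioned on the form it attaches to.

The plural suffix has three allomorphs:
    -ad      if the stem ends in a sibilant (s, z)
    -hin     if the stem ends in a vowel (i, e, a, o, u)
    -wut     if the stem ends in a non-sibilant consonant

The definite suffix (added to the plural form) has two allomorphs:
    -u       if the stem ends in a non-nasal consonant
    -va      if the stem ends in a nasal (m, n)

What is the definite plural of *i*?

*i* — final sound /i/ (a vowel) → -hin → *ihin*.
The plural form *ihin*: final consonant = /n/, a nasal → -va → *ihinva*.

ihinva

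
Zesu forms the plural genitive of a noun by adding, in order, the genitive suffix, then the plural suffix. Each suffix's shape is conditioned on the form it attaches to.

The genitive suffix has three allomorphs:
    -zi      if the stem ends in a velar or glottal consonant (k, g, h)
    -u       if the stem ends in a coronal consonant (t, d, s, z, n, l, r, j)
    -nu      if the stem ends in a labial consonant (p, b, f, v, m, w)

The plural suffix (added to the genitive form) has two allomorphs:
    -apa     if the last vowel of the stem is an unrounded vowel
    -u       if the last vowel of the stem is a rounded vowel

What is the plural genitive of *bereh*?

*bereh*: final consonant = /h/, velar/glottal → -zi → *berehzi*.
The last vowel of the genitive form *berehzi* is /i/, which is an unrounded vowel, so the plural suffix is -apa, giving *berehziapa*.

berehziapa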